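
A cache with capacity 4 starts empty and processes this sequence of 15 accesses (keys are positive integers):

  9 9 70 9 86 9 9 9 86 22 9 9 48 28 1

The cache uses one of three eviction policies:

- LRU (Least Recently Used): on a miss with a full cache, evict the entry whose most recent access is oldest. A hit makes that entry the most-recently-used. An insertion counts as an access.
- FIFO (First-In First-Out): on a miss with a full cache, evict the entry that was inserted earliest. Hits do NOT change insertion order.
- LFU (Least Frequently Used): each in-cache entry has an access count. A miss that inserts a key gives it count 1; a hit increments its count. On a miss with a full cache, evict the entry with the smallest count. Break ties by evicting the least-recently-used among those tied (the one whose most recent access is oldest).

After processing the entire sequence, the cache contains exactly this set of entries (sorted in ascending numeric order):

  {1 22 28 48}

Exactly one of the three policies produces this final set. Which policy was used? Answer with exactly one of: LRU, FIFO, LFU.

Answer: FIFO

Derivation:
Simulating under each policy and comparing final sets:
  LRU: final set = {1 9 28 48} -> differs
  FIFO: final set = {1 22 28 48} -> MATCHES target
  LFU: final set = {1 9 28 86} -> differs
Only FIFO produces the target set.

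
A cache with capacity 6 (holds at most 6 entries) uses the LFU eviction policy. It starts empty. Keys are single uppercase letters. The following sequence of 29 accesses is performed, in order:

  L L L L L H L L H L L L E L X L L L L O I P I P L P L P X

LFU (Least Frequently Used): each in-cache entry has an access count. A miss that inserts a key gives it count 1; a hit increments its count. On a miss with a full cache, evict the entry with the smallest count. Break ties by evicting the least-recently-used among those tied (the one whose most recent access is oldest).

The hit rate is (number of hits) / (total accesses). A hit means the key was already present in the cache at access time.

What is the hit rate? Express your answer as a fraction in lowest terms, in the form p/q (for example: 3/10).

Answer: 22/29

Derivation:
LFU simulation (capacity=6):
  1. access L: MISS. Cache: [L(c=1)]
  2. access L: HIT, count now 2. Cache: [L(c=2)]
  3. access L: HIT, count now 3. Cache: [L(c=3)]
  4. access L: HIT, count now 4. Cache: [L(c=4)]
  5. access L: HIT, count now 5. Cache: [L(c=5)]
  6. access H: MISS. Cache: [H(c=1) L(c=5)]
  7. access L: HIT, count now 6. Cache: [H(c=1) L(c=6)]
  8. access L: HIT, count now 7. Cache: [H(c=1) L(c=7)]
  9. access H: HIT, count now 2. Cache: [H(c=2) L(c=7)]
  10. access L: HIT, count now 8. Cache: [H(c=2) L(c=8)]
  11. access L: HIT, count now 9. Cache: [H(c=2) L(c=9)]
  12. access L: HIT, count now 10. Cache: [H(c=2) L(c=10)]
  13. access E: MISS. Cache: [E(c=1) H(c=2) L(c=10)]
  14. access L: HIT, count now 11. Cache: [E(c=1) H(c=2) L(c=11)]
  15. access X: MISS. Cache: [E(c=1) X(c=1) H(c=2) L(c=11)]
  16. access L: HIT, count now 12. Cache: [E(c=1) X(c=1) H(c=2) L(c=12)]
  17. access L: HIT, count now 13. Cache: [E(c=1) X(c=1) H(c=2) L(c=13)]
  18. access L: HIT, count now 14. Cache: [E(c=1) X(c=1) H(c=2) L(c=14)]
  19. access L: HIT, count now 15. Cache: [E(c=1) X(c=1) H(c=2) L(c=15)]
  20. access O: MISS. Cache: [E(c=1) X(c=1) O(c=1) H(c=2) L(c=15)]
  21. access I: MISS. Cache: [E(c=1) X(c=1) O(c=1) I(c=1) H(c=2) L(c=15)]
  22. access P: MISS, evict E(c=1). Cache: [X(c=1) O(c=1) I(c=1) P(c=1) H(c=2) L(c=15)]
  23. access I: HIT, count now 2. Cache: [X(c=1) O(c=1) P(c=1) H(c=2) I(c=2) L(c=15)]
  24. access P: HIT, count now 2. Cache: [X(c=1) O(c=1) H(c=2) I(c=2) P(c=2) L(c=15)]
  25. access L: HIT, count now 16. Cache: [X(c=1) O(c=1) H(c=2) I(c=2) P(c=2) L(c=16)]
  26. access P: HIT, count now 3. Cache: [X(c=1) O(c=1) H(c=2) I(c=2) P(c=3) L(c=16)]
  27. access L: HIT, count now 17. Cache: [X(c=1) O(c=1) H(c=2) I(c=2) P(c=3) L(c=17)]
  28. access P: HIT, count now 4. Cache: [X(c=1) O(c=1) H(c=2) I(c=2) P(c=4) L(c=17)]
  29. access X: HIT, count now 2. Cache: [O(c=1) H(c=2) I(c=2) X(c=2) P(c=4) L(c=17)]
Total: 22 hits, 7 misses, 1 evictions

Hit rate = 22/29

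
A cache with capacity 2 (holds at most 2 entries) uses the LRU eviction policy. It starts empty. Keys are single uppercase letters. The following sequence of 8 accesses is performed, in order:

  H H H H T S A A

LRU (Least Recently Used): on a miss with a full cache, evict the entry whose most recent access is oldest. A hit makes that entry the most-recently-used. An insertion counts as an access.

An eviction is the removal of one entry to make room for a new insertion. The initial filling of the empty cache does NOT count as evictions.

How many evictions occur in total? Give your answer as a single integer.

LRU simulation (capacity=2):
  1. access H: MISS. Cache (LRU->MRU): [H]
  2. access H: HIT. Cache (LRU->MRU): [H]
  3. access H: HIT. Cache (LRU->MRU): [H]
  4. access H: HIT. Cache (LRU->MRU): [H]
  5. access T: MISS. Cache (LRU->MRU): [H T]
  6. access S: MISS, evict H. Cache (LRU->MRU): [T S]
  7. access A: MISS, evict T. Cache (LRU->MRU): [S A]
  8. access A: HIT. Cache (LRU->MRU): [S A]
Total: 4 hits, 4 misses, 2 evictions

Answer: 2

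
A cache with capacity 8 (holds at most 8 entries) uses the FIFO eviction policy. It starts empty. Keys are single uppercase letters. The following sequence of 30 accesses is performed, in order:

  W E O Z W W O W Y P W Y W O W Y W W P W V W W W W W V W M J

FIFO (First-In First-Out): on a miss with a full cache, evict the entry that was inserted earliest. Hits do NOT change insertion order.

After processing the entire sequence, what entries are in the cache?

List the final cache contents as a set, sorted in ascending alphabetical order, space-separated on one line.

Answer: E J M O P V Y Z

Derivation:
FIFO simulation (capacity=8):
  1. access W: MISS. Cache (old->new): [W]
  2. access E: MISS. Cache (old->new): [W E]
  3. access O: MISS. Cache (old->new): [W E O]
  4. access Z: MISS. Cache (old->new): [W E O Z]
  5. access W: HIT. Cache (old->new): [W E O Z]
  6. access W: HIT. Cache (old->new): [W E O Z]
  7. access O: HIT. Cache (old->new): [W E O Z]
  8. access W: HIT. Cache (old->new): [W E O Z]
  9. access Y: MISS. Cache (old->new): [W E O Z Y]
  10. access P: MISS. Cache (old->new): [W E O Z Y P]
  11. access W: HIT. Cache (old->new): [W E O Z Y P]
  12. access Y: HIT. Cache (old->new): [W E O Z Y P]
  13. access W: HIT. Cache (old->new): [W E O Z Y P]
  14. access O: HIT. Cache (old->new): [W E O Z Y P]
  15. access W: HIT. Cache (old->new): [W E O Z Y P]
  16. access Y: HIT. Cache (old->new): [W E O Z Y P]
  17. access W: HIT. Cache (old->new): [W E O Z Y P]
  18. access W: HIT. Cache (old->new): [W E O Z Y P]
  19. access P: HIT. Cache (old->new): [W E O Z Y P]
  20. access W: HIT. Cache (old->new): [W E O Z Y P]
  21. access V: MISS. Cache (old->new): [W E O Z Y P V]
  22. access W: HIT. Cache (old->new): [W E O Z Y P V]
  23. access W: HIT. Cache (old->new): [W E O Z Y P V]
  24. access W: HIT. Cache (old->new): [W E O Z Y P V]
  25. access W: HIT. Cache (old->new): [W E O Z Y P V]
  26. access W: HIT. Cache (old->new): [W E O Z Y P V]
  27. access V: HIT. Cache (old->new): [W E O Z Y P V]
  28. access W: HIT. Cache (old->new): [W E O Z Y P V]
  29. access M: MISS. Cache (old->new): [W E O Z Y P V M]
  30. access J: MISS, evict W. Cache (old->new): [E O Z Y P V M J]
Total: 21 hits, 9 misses, 1 evictions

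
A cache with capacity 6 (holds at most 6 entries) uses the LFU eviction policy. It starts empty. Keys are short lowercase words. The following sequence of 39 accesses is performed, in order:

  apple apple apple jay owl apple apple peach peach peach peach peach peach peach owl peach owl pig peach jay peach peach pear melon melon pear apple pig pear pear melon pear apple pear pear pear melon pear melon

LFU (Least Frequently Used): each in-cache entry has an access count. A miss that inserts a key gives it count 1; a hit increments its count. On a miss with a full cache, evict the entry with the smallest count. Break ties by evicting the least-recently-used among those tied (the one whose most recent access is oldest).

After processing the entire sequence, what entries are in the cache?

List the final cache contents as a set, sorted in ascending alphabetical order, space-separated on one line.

LFU simulation (capacity=6):
  1. access apple: MISS. Cache: [apple(c=1)]
  2. access apple: HIT, count now 2. Cache: [apple(c=2)]
  3. access apple: HIT, count now 3. Cache: [apple(c=3)]
  4. access jay: MISS. Cache: [jay(c=1) apple(c=3)]
  5. access owl: MISS. Cache: [jay(c=1) owl(c=1) apple(c=3)]
  6. access apple: HIT, count now 4. Cache: [jay(c=1) owl(c=1) apple(c=4)]
  7. access apple: HIT, count now 5. Cache: [jay(c=1) owl(c=1) apple(c=5)]
  8. access peach: MISS. Cache: [jay(c=1) owl(c=1) peach(c=1) apple(c=5)]
  9. access peach: HIT, count now 2. Cache: [jay(c=1) owl(c=1) peach(c=2) apple(c=5)]
  10. access peach: HIT, count now 3. Cache: [jay(c=1) owl(c=1) peach(c=3) apple(c=5)]
  11. access peach: HIT, count now 4. Cache: [jay(c=1) owl(c=1) peach(c=4) apple(c=5)]
  12. access peach: HIT, count now 5. Cache: [jay(c=1) owl(c=1) apple(c=5) peach(c=5)]
  13. access peach: HIT, count now 6. Cache: [jay(c=1) owl(c=1) apple(c=5) peach(c=6)]
  14. access peach: HIT, count now 7. Cache: [jay(c=1) owl(c=1) apple(c=5) peach(c=7)]
  15. access owl: HIT, count now 2. Cache: [jay(c=1) owl(c=2) apple(c=5) peach(c=7)]
  16. access peach: HIT, count now 8. Cache: [jay(c=1) owl(c=2) apple(c=5) peach(c=8)]
  17. access owl: HIT, count now 3. Cache: [jay(c=1) owl(c=3) apple(c=5) peach(c=8)]
  18. access pig: MISS. Cache: [jay(c=1) pig(c=1) owl(c=3) apple(c=5) peach(c=8)]
  19. access peach: HIT, count now 9. Cache: [jay(c=1) pig(c=1) owl(c=3) apple(c=5) peach(c=9)]
  20. access jay: HIT, count now 2. Cache: [pig(c=1) jay(c=2) owl(c=3) apple(c=5) peach(c=9)]
  21. access peach: HIT, count now 10. Cache: [pig(c=1) jay(c=2) owl(c=3) apple(c=5) peach(c=10)]
  22. access peach: HIT, count now 11. Cache: [pig(c=1) jay(c=2) owl(c=3) apple(c=5) peach(c=11)]
  23. access pear: MISS. Cache: [pig(c=1) pear(c=1) jay(c=2) owl(c=3) apple(c=5) peach(c=11)]
  24. access melon: MISS, evict pig(c=1). Cache: [pear(c=1) melon(c=1) jay(c=2) owl(c=3) apple(c=5) peach(c=11)]
  25. access melon: HIT, count now 2. Cache: [pear(c=1) jay(c=2) melon(c=2) owl(c=3) apple(c=5) peach(c=11)]
  26. access pear: HIT, count now 2. Cache: [jay(c=2) melon(c=2) pear(c=2) owl(c=3) apple(c=5) peach(c=11)]
  27. access apple: HIT, count now 6. Cache: [jay(c=2) melon(c=2) pear(c=2) owl(c=3) apple(c=6) peach(c=11)]
  28. access pig: MISS, evict jay(c=2). Cache: [pig(c=1) melon(c=2) pear(c=2) owl(c=3) apple(c=6) peach(c=11)]
  29. access pear: HIT, count now 3. Cache: [pig(c=1) melon(c=2) owl(c=3) pear(c=3) apple(c=6) peach(c=11)]
  30. access pear: HIT, count now 4. Cache: [pig(c=1) melon(c=2) owl(c=3) pear(c=4) apple(c=6) peach(c=11)]
  31. access melon: HIT, count now 3. Cache: [pig(c=1) owl(c=3) melon(c=3) pear(c=4) apple(c=6) peach(c=11)]
  32. access pear: HIT, count now 5. Cache: [pig(c=1) owl(c=3) melon(c=3) pear(c=5) apple(c=6) peach(c=11)]
  33. access apple: HIT, count now 7. Cache: [pig(c=1) owl(c=3) melon(c=3) pear(c=5) apple(c=7) peach(c=11)]
  34. access pear: HIT, count now 6. Cache: [pig(c=1) owl(c=3) melon(c=3) pear(c=6) apple(c=7) peach(c=11)]
  35. access pear: HIT, count now 7. Cache: [pig(c=1) owl(c=3) melon(c=3) apple(c=7) pear(c=7) peach(c=11)]
  36. access pear: HIT, count now 8. Cache: [pig(c=1) owl(c=3) melon(c=3) apple(c=7) pear(c=8) peach(c=11)]
  37. access melon: HIT, count now 4. Cache: [pig(c=1) owl(c=3) melon(c=4) apple(c=7) pear(c=8) peach(c=11)]
  38. access pear: HIT, count now 9. Cache: [pig(c=1) owl(c=3) melon(c=4) apple(c=7) pear(c=9) peach(c=11)]
  39. access melon: HIT, count now 5. Cache: [pig(c=1) owl(c=3) melon(c=5) apple(c=7) pear(c=9) peach(c=11)]
Total: 31 hits, 8 misses, 2 evictions

Answer: apple melon owl peach pear pig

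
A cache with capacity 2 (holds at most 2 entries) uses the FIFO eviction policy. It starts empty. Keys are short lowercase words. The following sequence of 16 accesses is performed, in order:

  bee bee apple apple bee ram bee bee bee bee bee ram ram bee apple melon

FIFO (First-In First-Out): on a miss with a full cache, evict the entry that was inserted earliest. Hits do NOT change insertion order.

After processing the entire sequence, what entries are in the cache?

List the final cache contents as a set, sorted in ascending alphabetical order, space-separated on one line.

Answer: apple melon

Derivation:
FIFO simulation (capacity=2):
  1. access bee: MISS. Cache (old->new): [bee]
  2. access bee: HIT. Cache (old->new): [bee]
  3. access apple: MISS. Cache (old->new): [bee apple]
  4. access apple: HIT. Cache (old->new): [bee apple]
  5. access bee: HIT. Cache (old->new): [bee apple]
  6. access ram: MISS, evict bee. Cache (old->new): [apple ram]
  7. access bee: MISS, evict apple. Cache (old->new): [ram bee]
  8. access bee: HIT. Cache (old->new): [ram bee]
  9. access bee: HIT. Cache (old->new): [ram bee]
  10. access bee: HIT. Cache (old->new): [ram bee]
  11. access bee: HIT. Cache (old->new): [ram bee]
  12. access ram: HIT. Cache (old->new): [ram bee]
  13. access ram: HIT. Cache (old->new): [ram bee]
  14. access bee: HIT. Cache (old->new): [ram bee]
  15. access apple: MISS, evict ram. Cache (old->new): [bee apple]
  16. access melon: MISS, evict bee. Cache (old->new): [apple melon]
Total: 10 hits, 6 misses, 4 evictions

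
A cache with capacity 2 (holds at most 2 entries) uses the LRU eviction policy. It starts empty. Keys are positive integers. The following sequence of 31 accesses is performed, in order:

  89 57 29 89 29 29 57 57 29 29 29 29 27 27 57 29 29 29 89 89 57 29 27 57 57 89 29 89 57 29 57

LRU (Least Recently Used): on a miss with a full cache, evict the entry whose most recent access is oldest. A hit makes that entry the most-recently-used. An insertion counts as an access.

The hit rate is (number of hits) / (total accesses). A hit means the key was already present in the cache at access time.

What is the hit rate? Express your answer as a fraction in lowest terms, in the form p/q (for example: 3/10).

Answer: 14/31

Derivation:
LRU simulation (capacity=2):
  1. access 89: MISS. Cache (LRU->MRU): [89]
  2. access 57: MISS. Cache (LRU->MRU): [89 57]
  3. access 29: MISS, evict 89. Cache (LRU->MRU): [57 29]
  4. access 89: MISS, evict 57. Cache (LRU->MRU): [29 89]
  5. access 29: HIT. Cache (LRU->MRU): [89 29]
  6. access 29: HIT. Cache (LRU->MRU): [89 29]
  7. access 57: MISS, evict 89. Cache (LRU->MRU): [29 57]
  8. access 57: HIT. Cache (LRU->MRU): [29 57]
  9. access 29: HIT. Cache (LRU->MRU): [57 29]
  10. access 29: HIT. Cache (LRU->MRU): [57 29]
  11. access 29: HIT. Cache (LRU->MRU): [57 29]
  12. access 29: HIT. Cache (LRU->MRU): [57 29]
  13. access 27: MISS, evict 57. Cache (LRU->MRU): [29 27]
  14. access 27: HIT. Cache (LRU->MRU): [29 27]
  15. access 57: MISS, evict 29. Cache (LRU->MRU): [27 57]
  16. access 29: MISS, evict 27. Cache (LRU->MRU): [57 29]
  17. access 29: HIT. Cache (LRU->MRU): [57 29]
  18. access 29: HIT. Cache (LRU->MRU): [57 29]
  19. access 89: MISS, evict 57. Cache (LRU->MRU): [29 89]
  20. access 89: HIT. Cache (LRU->MRU): [29 89]
  21. access 57: MISS, evict 29. Cache (LRU->MRU): [89 57]
  22. access 29: MISS, evict 89. Cache (LRU->MRU): [57 29]
  23. access 27: MISS, evict 57. Cache (LRU->MRU): [29 27]
  24. access 57: MISS, evict 29. Cache (LRU->MRU): [27 57]
  25. access 57: HIT. Cache (LRU->MRU): [27 57]
  26. access 89: MISS, evict 27. Cache (LRU->MRU): [57 89]
  27. access 29: MISS, evict 57. Cache (LRU->MRU): [89 29]
  28. access 89: HIT. Cache (LRU->MRU): [29 89]
  29. access 57: MISS, evict 29. Cache (LRU->MRU): [89 57]
  30. access 29: MISS, evict 89. Cache (LRU->MRU): [57 29]
  31. access 57: HIT. Cache (LRU->MRU): [29 57]
Total: 14 hits, 17 misses, 15 evictions

Hit rate = 14/31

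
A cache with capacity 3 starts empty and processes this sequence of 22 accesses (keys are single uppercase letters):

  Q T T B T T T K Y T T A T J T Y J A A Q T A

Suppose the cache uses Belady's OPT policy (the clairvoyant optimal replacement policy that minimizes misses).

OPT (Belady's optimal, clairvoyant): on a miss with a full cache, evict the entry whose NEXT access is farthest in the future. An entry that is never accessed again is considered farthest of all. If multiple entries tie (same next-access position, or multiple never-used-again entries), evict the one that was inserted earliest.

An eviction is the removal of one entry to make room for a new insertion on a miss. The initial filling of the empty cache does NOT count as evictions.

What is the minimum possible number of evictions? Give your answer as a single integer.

Answer: 6

Derivation:
OPT (Belady) simulation (capacity=3):
  1. access Q: MISS. Cache: [Q]
  2. access T: MISS. Cache: [Q T]
  3. access T: HIT. Next use of T: step 5. Cache: [Q T]
  4. access B: MISS. Cache: [Q T B]
  5. access T: HIT. Next use of T: step 6. Cache: [Q T B]
  6. access T: HIT. Next use of T: step 7. Cache: [Q T B]
  7. access T: HIT. Next use of T: step 10. Cache: [Q T B]
  8. access K: MISS, evict B (next use: never). Cache: [Q T K]
  9. access Y: MISS, evict K (next use: never). Cache: [Q T Y]
  10. access T: HIT. Next use of T: step 11. Cache: [Q T Y]
  11. access T: HIT. Next use of T: step 13. Cache: [Q T Y]
  12. access A: MISS, evict Q (next use: step 20). Cache: [T Y A]
  13. access T: HIT. Next use of T: step 15. Cache: [T Y A]
  14. access J: MISS, evict A (next use: step 18). Cache: [T Y J]
  15. access T: HIT. Next use of T: step 21. Cache: [T Y J]
  16. access Y: HIT. Next use of Y: never. Cache: [T Y J]
  17. access J: HIT. Next use of J: never. Cache: [T Y J]
  18. access A: MISS, evict Y (next use: never). Cache: [T J A]
  19. access A: HIT. Next use of A: step 22. Cache: [T J A]
  20. access Q: MISS, evict J (next use: never). Cache: [T A Q]
  21. access T: HIT. Next use of T: never. Cache: [T A Q]
  22. access A: HIT. Next use of A: never. Cache: [T A Q]
Total: 13 hits, 9 misses, 6 evictions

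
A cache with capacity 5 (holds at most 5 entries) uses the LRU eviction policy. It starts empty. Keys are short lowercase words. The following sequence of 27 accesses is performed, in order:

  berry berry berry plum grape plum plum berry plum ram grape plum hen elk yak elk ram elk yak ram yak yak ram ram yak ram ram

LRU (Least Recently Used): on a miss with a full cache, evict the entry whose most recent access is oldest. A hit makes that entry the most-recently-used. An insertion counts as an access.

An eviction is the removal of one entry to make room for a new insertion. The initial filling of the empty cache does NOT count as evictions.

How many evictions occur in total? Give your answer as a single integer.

LRU simulation (capacity=5):
  1. access berry: MISS. Cache (LRU->MRU): [berry]
  2. access berry: HIT. Cache (LRU->MRU): [berry]
  3. access berry: HIT. Cache (LRU->MRU): [berry]
  4. access plum: MISS. Cache (LRU->MRU): [berry plum]
  5. access grape: MISS. Cache (LRU->MRU): [berry plum grape]
  6. access plum: HIT. Cache (LRU->MRU): [berry grape plum]
  7. access plum: HIT. Cache (LRU->MRU): [berry grape plum]
  8. access berry: HIT. Cache (LRU->MRU): [grape plum berry]
  9. access plum: HIT. Cache (LRU->MRU): [grape berry plum]
  10. access ram: MISS. Cache (LRU->MRU): [grape berry plum ram]
  11. access grape: HIT. Cache (LRU->MRU): [berry plum ram grape]
  12. access plum: HIT. Cache (LRU->MRU): [berry ram grape plum]
  13. access hen: MISS. Cache (LRU->MRU): [berry ram grape plum hen]
  14. access elk: MISS, evict berry. Cache (LRU->MRU): [ram grape plum hen elk]
  15. access yak: MISS, evict ram. Cache (LRU->MRU): [grape plum hen elk yak]
  16. access elk: HIT. Cache (LRU->MRU): [grape plum hen yak elk]
  17. access ram: MISS, evict grape. Cache (LRU->MRU): [plum hen yak elk ram]
  18. access elk: HIT. Cache (LRU->MRU): [plum hen yak ram elk]
  19. access yak: HIT. Cache (LRU->MRU): [plum hen ram elk yak]
  20. access ram: HIT. Cache (LRU->MRU): [plum hen elk yak ram]
  21. access yak: HIT. Cache (LRU->MRU): [plum hen elk ram yak]
  22. access yak: HIT. Cache (LRU->MRU): [plum hen elk ram yak]
  23. access ram: HIT. Cache (LRU->MRU): [plum hen elk yak ram]
  24. access ram: HIT. Cache (LRU->MRU): [plum hen elk yak ram]
  25. access yak: HIT. Cache (LRU->MRU): [plum hen elk ram yak]
  26. access ram: HIT. Cache (LRU->MRU): [plum hen elk yak ram]
  27. access ram: HIT. Cache (LRU->MRU): [plum hen elk yak ram]
Total: 19 hits, 8 misses, 3 evictions

Answer: 3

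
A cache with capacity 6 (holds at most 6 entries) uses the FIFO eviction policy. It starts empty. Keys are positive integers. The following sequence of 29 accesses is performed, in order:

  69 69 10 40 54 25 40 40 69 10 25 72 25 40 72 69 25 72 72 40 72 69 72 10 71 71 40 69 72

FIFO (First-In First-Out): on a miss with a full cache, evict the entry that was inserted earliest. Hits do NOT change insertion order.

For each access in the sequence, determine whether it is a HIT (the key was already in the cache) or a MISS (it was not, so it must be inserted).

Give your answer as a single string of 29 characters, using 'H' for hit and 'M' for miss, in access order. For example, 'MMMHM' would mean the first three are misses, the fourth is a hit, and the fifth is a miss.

FIFO simulation (capacity=6):
  1. access 69: MISS. Cache (old->new): [69]
  2. access 69: HIT. Cache (old->new): [69]
  3. access 10: MISS. Cache (old->new): [69 10]
  4. access 40: MISS. Cache (old->new): [69 10 40]
  5. access 54: MISS. Cache (old->new): [69 10 40 54]
  6. access 25: MISS. Cache (old->new): [69 10 40 54 25]
  7. access 40: HIT. Cache (old->new): [69 10 40 54 25]
  8. access 40: HIT. Cache (old->new): [69 10 40 54 25]
  9. access 69: HIT. Cache (old->new): [69 10 40 54 25]
  10. access 10: HIT. Cache (old->new): [69 10 40 54 25]
  11. access 25: HIT. Cache (old->new): [69 10 40 54 25]
  12. access 72: MISS. Cache (old->new): [69 10 40 54 25 72]
  13. access 25: HIT. Cache (old->new): [69 10 40 54 25 72]
  14. access 40: HIT. Cache (old->new): [69 10 40 54 25 72]
  15. access 72: HIT. Cache (old->new): [69 10 40 54 25 72]
  16. access 69: HIT. Cache (old->new): [69 10 40 54 25 72]
  17. access 25: HIT. Cache (old->new): [69 10 40 54 25 72]
  18. access 72: HIT. Cache (old->new): [69 10 40 54 25 72]
  19. access 72: HIT. Cache (old->new): [69 10 40 54 25 72]
  20. access 40: HIT. Cache (old->new): [69 10 40 54 25 72]
  21. access 72: HIT. Cache (old->new): [69 10 40 54 25 72]
  22. access 69: HIT. Cache (old->new): [69 10 40 54 25 72]
  23. access 72: HIT. Cache (old->new): [69 10 40 54 25 72]
  24. access 10: HIT. Cache (old->new): [69 10 40 54 25 72]
  25. access 71: MISS, evict 69. Cache (old->new): [10 40 54 25 72 71]
  26. access 71: HIT. Cache (old->new): [10 40 54 25 72 71]
  27. access 40: HIT. Cache (old->new): [10 40 54 25 72 71]
  28. access 69: MISS, evict 10. Cache (old->new): [40 54 25 72 71 69]
  29. access 72: HIT. Cache (old->new): [40 54 25 72 71 69]
Total: 21 hits, 8 misses, 2 evictions

Answer: MHMMMMHHHHHMHHHHHHHHHHHHMHHMH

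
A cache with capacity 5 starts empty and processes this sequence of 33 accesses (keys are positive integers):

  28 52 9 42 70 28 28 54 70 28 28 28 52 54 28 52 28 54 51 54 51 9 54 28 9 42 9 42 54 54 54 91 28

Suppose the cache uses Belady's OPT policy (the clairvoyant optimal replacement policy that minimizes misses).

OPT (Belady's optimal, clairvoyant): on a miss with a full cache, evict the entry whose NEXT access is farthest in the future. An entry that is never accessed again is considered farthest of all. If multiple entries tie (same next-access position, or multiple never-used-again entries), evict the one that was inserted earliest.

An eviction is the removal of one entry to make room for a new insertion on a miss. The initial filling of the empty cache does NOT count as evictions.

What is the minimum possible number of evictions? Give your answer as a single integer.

OPT (Belady) simulation (capacity=5):
  1. access 28: MISS. Cache: [28]
  2. access 52: MISS. Cache: [28 52]
  3. access 9: MISS. Cache: [28 52 9]
  4. access 42: MISS. Cache: [28 52 9 42]
  5. access 70: MISS. Cache: [28 52 9 42 70]
  6. access 28: HIT. Next use of 28: step 7. Cache: [28 52 9 42 70]
  7. access 28: HIT. Next use of 28: step 10. Cache: [28 52 9 42 70]
  8. access 54: MISS, evict 42 (next use: step 26). Cache: [28 52 9 70 54]
  9. access 70: HIT. Next use of 70: never. Cache: [28 52 9 70 54]
  10. access 28: HIT. Next use of 28: step 11. Cache: [28 52 9 70 54]
  11. access 28: HIT. Next use of 28: step 12. Cache: [28 52 9 70 54]
  12. access 28: HIT. Next use of 28: step 15. Cache: [28 52 9 70 54]
  13. access 52: HIT. Next use of 52: step 16. Cache: [28 52 9 70 54]
  14. access 54: HIT. Next use of 54: step 18. Cache: [28 52 9 70 54]
  15. access 28: HIT. Next use of 28: step 17. Cache: [28 52 9 70 54]
  16. access 52: HIT. Next use of 52: never. Cache: [28 52 9 70 54]
  17. access 28: HIT. Next use of 28: step 24. Cache: [28 52 9 70 54]
  18. access 54: HIT. Next use of 54: step 20. Cache: [28 52 9 70 54]
  19. access 51: MISS, evict 52 (next use: never). Cache: [28 9 70 54 51]
  20. access 54: HIT. Next use of 54: step 23. Cache: [28 9 70 54 51]
  21. access 51: HIT. Next use of 51: never. Cache: [28 9 70 54 51]
  22. access 9: HIT. Next use of 9: step 25. Cache: [28 9 70 54 51]
  23. access 54: HIT. Next use of 54: step 29. Cache: [28 9 70 54 51]
  24. access 28: HIT. Next use of 28: step 33. Cache: [28 9 70 54 51]
  25. access 9: HIT. Next use of 9: step 27. Cache: [28 9 70 54 51]
  26. access 42: MISS, evict 70 (next use: never). Cache: [28 9 54 51 42]
  27. access 9: HIT. Next use of 9: never. Cache: [28 9 54 51 42]
  28. access 42: HIT. Next use of 42: never. Cache: [28 9 54 51 42]
  29. access 54: HIT. Next use of 54: step 30. Cache: [28 9 54 51 42]
  30. access 54: HIT. Next use of 54: step 31. Cache: [28 9 54 51 42]
  31. access 54: HIT. Next use of 54: never. Cache: [28 9 54 51 42]
  32. access 91: MISS, evict 9 (next use: never). Cache: [28 54 51 42 91]
  33. access 28: HIT. Next use of 28: never. Cache: [28 54 51 42 91]
Total: 24 hits, 9 misses, 4 evictions

Answer: 4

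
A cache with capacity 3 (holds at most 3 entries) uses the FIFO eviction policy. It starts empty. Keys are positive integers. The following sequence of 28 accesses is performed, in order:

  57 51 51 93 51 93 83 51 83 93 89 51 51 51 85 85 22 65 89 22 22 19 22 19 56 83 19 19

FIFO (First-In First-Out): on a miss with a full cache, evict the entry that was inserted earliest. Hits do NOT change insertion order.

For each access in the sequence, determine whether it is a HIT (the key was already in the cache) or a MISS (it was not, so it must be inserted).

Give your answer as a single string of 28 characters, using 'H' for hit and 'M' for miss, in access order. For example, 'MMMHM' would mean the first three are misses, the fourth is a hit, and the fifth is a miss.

Answer: MMHMHHMHHHMMHHMHMMMHHMMHMMMH

Derivation:
FIFO simulation (capacity=3):
  1. access 57: MISS. Cache (old->new): [57]
  2. access 51: MISS. Cache (old->new): [57 51]
  3. access 51: HIT. Cache (old->new): [57 51]
  4. access 93: MISS. Cache (old->new): [57 51 93]
  5. access 51: HIT. Cache (old->new): [57 51 93]
  6. access 93: HIT. Cache (old->new): [57 51 93]
  7. access 83: MISS, evict 57. Cache (old->new): [51 93 83]
  8. access 51: HIT. Cache (old->new): [51 93 83]
  9. access 83: HIT. Cache (old->new): [51 93 83]
  10. access 93: HIT. Cache (old->new): [51 93 83]
  11. access 89: MISS, evict 51. Cache (old->new): [93 83 89]
  12. access 51: MISS, evict 93. Cache (old->new): [83 89 51]
  13. access 51: HIT. Cache (old->new): [83 89 51]
  14. access 51: HIT. Cache (old->new): [83 89 51]
  15. access 85: MISS, evict 83. Cache (old->new): [89 51 85]
  16. access 85: HIT. Cache (old->new): [89 51 85]
  17. access 22: MISS, evict 89. Cache (old->new): [51 85 22]
  18. access 65: MISS, evict 51. Cache (old->new): [85 22 65]
  19. access 89: MISS, evict 85. Cache (old->new): [22 65 89]
  20. access 22: HIT. Cache (old->new): [22 65 89]
  21. access 22: HIT. Cache (old->new): [22 65 89]
  22. access 19: MISS, evict 22. Cache (old->new): [65 89 19]
  23. access 22: MISS, evict 65. Cache (old->new): [89 19 22]
  24. access 19: HIT. Cache (old->new): [89 19 22]
  25. access 56: MISS, evict 89. Cache (old->new): [19 22 56]
  26. access 83: MISS, evict 19. Cache (old->new): [22 56 83]
  27. access 19: MISS, evict 22. Cache (old->new): [56 83 19]
  28. access 19: HIT. Cache (old->new): [56 83 19]
Total: 13 hits, 15 misses, 12 evictions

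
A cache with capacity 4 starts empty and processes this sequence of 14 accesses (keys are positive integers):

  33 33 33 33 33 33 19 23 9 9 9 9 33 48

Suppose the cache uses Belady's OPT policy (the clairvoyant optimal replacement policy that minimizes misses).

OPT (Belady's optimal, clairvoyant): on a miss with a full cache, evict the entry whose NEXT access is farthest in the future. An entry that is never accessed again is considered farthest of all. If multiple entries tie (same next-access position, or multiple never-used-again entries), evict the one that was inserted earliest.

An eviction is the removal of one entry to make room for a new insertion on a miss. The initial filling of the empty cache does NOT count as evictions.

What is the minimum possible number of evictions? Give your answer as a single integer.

OPT (Belady) simulation (capacity=4):
  1. access 33: MISS. Cache: [33]
  2. access 33: HIT. Next use of 33: step 3. Cache: [33]
  3. access 33: HIT. Next use of 33: step 4. Cache: [33]
  4. access 33: HIT. Next use of 33: step 5. Cache: [33]
  5. access 33: HIT. Next use of 33: step 6. Cache: [33]
  6. access 33: HIT. Next use of 33: step 13. Cache: [33]
  7. access 19: MISS. Cache: [33 19]
  8. access 23: MISS. Cache: [33 19 23]
  9. access 9: MISS. Cache: [33 19 23 9]
  10. access 9: HIT. Next use of 9: step 11. Cache: [33 19 23 9]
  11. access 9: HIT. Next use of 9: step 12. Cache: [33 19 23 9]
  12. access 9: HIT. Next use of 9: never. Cache: [33 19 23 9]
  13. access 33: HIT. Next use of 33: never. Cache: [33 19 23 9]
  14. access 48: MISS, evict 33 (next use: never). Cache: [19 23 9 48]
Total: 9 hits, 5 misses, 1 evictions

Answer: 1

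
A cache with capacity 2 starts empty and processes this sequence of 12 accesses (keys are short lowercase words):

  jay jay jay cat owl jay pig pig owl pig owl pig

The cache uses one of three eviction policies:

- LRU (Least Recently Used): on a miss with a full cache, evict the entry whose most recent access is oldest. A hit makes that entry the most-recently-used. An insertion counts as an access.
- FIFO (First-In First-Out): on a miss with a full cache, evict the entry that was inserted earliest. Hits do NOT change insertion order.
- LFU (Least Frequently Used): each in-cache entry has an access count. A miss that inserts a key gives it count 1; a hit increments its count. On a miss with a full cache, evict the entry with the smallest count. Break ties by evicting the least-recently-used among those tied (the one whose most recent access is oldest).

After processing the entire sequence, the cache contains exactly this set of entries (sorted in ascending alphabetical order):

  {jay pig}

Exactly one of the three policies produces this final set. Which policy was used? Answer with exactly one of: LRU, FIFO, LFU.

Answer: LFU

Derivation:
Simulating under each policy and comparing final sets:
  LRU: final set = {owl pig} -> differs
  FIFO: final set = {owl pig} -> differs
  LFU: final set = {jay pig} -> MATCHES target
Only LFU produces the target set.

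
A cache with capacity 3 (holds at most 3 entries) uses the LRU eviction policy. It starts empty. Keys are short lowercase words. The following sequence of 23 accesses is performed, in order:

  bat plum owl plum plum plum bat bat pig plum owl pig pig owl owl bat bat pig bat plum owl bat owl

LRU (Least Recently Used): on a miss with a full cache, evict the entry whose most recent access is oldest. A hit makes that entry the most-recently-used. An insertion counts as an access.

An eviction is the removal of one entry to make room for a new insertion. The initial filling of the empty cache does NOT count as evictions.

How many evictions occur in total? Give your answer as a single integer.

Answer: 5

Derivation:
LRU simulation (capacity=3):
  1. access bat: MISS. Cache (LRU->MRU): [bat]
  2. access plum: MISS. Cache (LRU->MRU): [bat plum]
  3. access owl: MISS. Cache (LRU->MRU): [bat plum owl]
  4. access plum: HIT. Cache (LRU->MRU): [bat owl plum]
  5. access plum: HIT. Cache (LRU->MRU): [bat owl plum]
  6. access plum: HIT. Cache (LRU->MRU): [bat owl plum]
  7. access bat: HIT. Cache (LRU->MRU): [owl plum bat]
  8. access bat: HIT. Cache (LRU->MRU): [owl plum bat]
  9. access pig: MISS, evict owl. Cache (LRU->MRU): [plum bat pig]
  10. access plum: HIT. Cache (LRU->MRU): [bat pig plum]
  11. access owl: MISS, evict bat. Cache (LRU->MRU): [pig plum owl]
  12. access pig: HIT. Cache (LRU->MRU): [plum owl pig]
  13. access pig: HIT. Cache (LRU->MRU): [plum owl pig]
  14. access owl: HIT. Cache (LRU->MRU): [plum pig owl]
  15. access owl: HIT. Cache (LRU->MRU): [plum pig owl]
  16. access bat: MISS, evict plum. Cache (LRU->MRU): [pig owl bat]
  17. access bat: HIT. Cache (LRU->MRU): [pig owl bat]
  18. access pig: HIT. Cache (LRU->MRU): [owl bat pig]
  19. access bat: HIT. Cache (LRU->MRU): [owl pig bat]
  20. access plum: MISS, evict owl. Cache (LRU->MRU): [pig bat plum]
  21. access owl: MISS, evict pig. Cache (LRU->MRU): [bat plum owl]
  22. access bat: HIT. Cache (LRU->MRU): [plum owl bat]
  23. access owl: HIT. Cache (LRU->MRU): [plum bat owl]
Total: 15 hits, 8 misses, 5 evictions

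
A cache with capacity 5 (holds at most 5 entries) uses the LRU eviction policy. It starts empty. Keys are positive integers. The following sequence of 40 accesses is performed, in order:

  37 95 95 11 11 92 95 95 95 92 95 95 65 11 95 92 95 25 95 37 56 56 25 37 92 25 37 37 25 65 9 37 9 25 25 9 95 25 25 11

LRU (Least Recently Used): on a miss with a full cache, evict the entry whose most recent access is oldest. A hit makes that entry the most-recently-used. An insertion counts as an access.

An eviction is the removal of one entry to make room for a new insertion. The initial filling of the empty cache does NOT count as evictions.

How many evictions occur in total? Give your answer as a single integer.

Answer: 7

Derivation:
LRU simulation (capacity=5):
  1. access 37: MISS. Cache (LRU->MRU): [37]
  2. access 95: MISS. Cache (LRU->MRU): [37 95]
  3. access 95: HIT. Cache (LRU->MRU): [37 95]
  4. access 11: MISS. Cache (LRU->MRU): [37 95 11]
  5. access 11: HIT. Cache (LRU->MRU): [37 95 11]
  6. access 92: MISS. Cache (LRU->MRU): [37 95 11 92]
  7. access 95: HIT. Cache (LRU->MRU): [37 11 92 95]
  8. access 95: HIT. Cache (LRU->MRU): [37 11 92 95]
  9. access 95: HIT. Cache (LRU->MRU): [37 11 92 95]
  10. access 92: HIT. Cache (LRU->MRU): [37 11 95 92]
  11. access 95: HIT. Cache (LRU->MRU): [37 11 92 95]
  12. access 95: HIT. Cache (LRU->MRU): [37 11 92 95]
  13. access 65: MISS. Cache (LRU->MRU): [37 11 92 95 65]
  14. access 11: HIT. Cache (LRU->MRU): [37 92 95 65 11]
  15. access 95: HIT. Cache (LRU->MRU): [37 92 65 11 95]
  16. access 92: HIT. Cache (LRU->MRU): [37 65 11 95 92]
  17. access 95: HIT. Cache (LRU->MRU): [37 65 11 92 95]
  18. access 25: MISS, evict 37. Cache (LRU->MRU): [65 11 92 95 25]
  19. access 95: HIT. Cache (LRU->MRU): [65 11 92 25 95]
  20. access 37: MISS, evict 65. Cache (LRU->MRU): [11 92 25 95 37]
  21. access 56: MISS, evict 11. Cache (LRU->MRU): [92 25 95 37 56]
  22. access 56: HIT. Cache (LRU->MRU): [92 25 95 37 56]
  23. access 25: HIT. Cache (LRU->MRU): [92 95 37 56 25]
  24. access 37: HIT. Cache (LRU->MRU): [92 95 56 25 37]
  25. access 92: HIT. Cache (LRU->MRU): [95 56 25 37 92]
  26. access 25: HIT. Cache (LRU->MRU): [95 56 37 92 25]
  27. access 37: HIT. Cache (LRU->MRU): [95 56 92 25 37]
  28. access 37: HIT. Cache (LRU->MRU): [95 56 92 25 37]
  29. access 25: HIT. Cache (LRU->MRU): [95 56 92 37 25]
  30. access 65: MISS, evict 95. Cache (LRU->MRU): [56 92 37 25 65]
  31. access 9: MISS, evict 56. Cache (LRU->MRU): [92 37 25 65 9]
  32. access 37: HIT. Cache (LRU->MRU): [92 25 65 9 37]
  33. access 9: HIT. Cache (LRU->MRU): [92 25 65 37 9]
  34. access 25: HIT. Cache (LRU->MRU): [92 65 37 9 25]
  35. access 25: HIT. Cache (LRU->MRU): [92 65 37 9 25]
  36. access 9: HIT. Cache (LRU->MRU): [92 65 37 25 9]
  37. access 95: MISS, evict 92. Cache (LRU->MRU): [65 37 25 9 95]
  38. access 25: HIT. Cache (LRU->MRU): [65 37 9 95 25]
  39. access 25: HIT. Cache (LRU->MRU): [65 37 9 95 25]
  40. access 11: MISS, evict 65. Cache (LRU->MRU): [37 9 95 25 11]
Total: 28 hits, 12 misses, 7 evictions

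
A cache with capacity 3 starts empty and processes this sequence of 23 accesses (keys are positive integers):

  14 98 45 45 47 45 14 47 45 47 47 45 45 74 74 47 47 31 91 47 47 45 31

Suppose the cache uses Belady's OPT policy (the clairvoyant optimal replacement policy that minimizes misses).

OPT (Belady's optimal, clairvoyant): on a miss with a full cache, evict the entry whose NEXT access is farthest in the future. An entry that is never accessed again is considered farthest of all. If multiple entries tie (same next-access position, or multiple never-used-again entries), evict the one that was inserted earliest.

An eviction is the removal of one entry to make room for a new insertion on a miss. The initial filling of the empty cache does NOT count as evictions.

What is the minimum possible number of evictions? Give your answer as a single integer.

OPT (Belady) simulation (capacity=3):
  1. access 14: MISS. Cache: [14]
  2. access 98: MISS. Cache: [14 98]
  3. access 45: MISS. Cache: [14 98 45]
  4. access 45: HIT. Next use of 45: step 6. Cache: [14 98 45]
  5. access 47: MISS, evict 98 (next use: never). Cache: [14 45 47]
  6. access 45: HIT. Next use of 45: step 9. Cache: [14 45 47]
  7. access 14: HIT. Next use of 14: never. Cache: [14 45 47]
  8. access 47: HIT. Next use of 47: step 10. Cache: [14 45 47]
  9. access 45: HIT. Next use of 45: step 12. Cache: [14 45 47]
  10. access 47: HIT. Next use of 47: step 11. Cache: [14 45 47]
  11. access 47: HIT. Next use of 47: step 16. Cache: [14 45 47]
  12. access 45: HIT. Next use of 45: step 13. Cache: [14 45 47]
  13. access 45: HIT. Next use of 45: step 22. Cache: [14 45 47]
  14. access 74: MISS, evict 14 (next use: never). Cache: [45 47 74]
  15. access 74: HIT. Next use of 74: never. Cache: [45 47 74]
  16. access 47: HIT. Next use of 47: step 17. Cache: [45 47 74]
  17. access 47: HIT. Next use of 47: step 20. Cache: [45 47 74]
  18. access 31: MISS, evict 74 (next use: never). Cache: [45 47 31]
  19. access 91: MISS, evict 31 (next use: step 23). Cache: [45 47 91]
  20. access 47: HIT. Next use of 47: step 21. Cache: [45 47 91]
  21. access 47: HIT. Next use of 47: never. Cache: [45 47 91]
  22. access 45: HIT. Next use of 45: never. Cache: [45 47 91]
  23. access 31: MISS, evict 45 (next use: never). Cache: [47 91 31]
Total: 15 hits, 8 misses, 5 evictions

Answer: 5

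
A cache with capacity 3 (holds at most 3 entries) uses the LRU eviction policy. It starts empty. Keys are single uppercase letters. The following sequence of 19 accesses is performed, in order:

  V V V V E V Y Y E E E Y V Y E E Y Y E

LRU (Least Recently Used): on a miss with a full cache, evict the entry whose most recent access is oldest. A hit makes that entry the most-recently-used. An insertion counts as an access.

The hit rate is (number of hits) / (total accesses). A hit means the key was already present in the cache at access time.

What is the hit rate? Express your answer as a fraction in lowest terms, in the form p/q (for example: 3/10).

Answer: 16/19

Derivation:
LRU simulation (capacity=3):
  1. access V: MISS. Cache (LRU->MRU): [V]
  2. access V: HIT. Cache (LRU->MRU): [V]
  3. access V: HIT. Cache (LRU->MRU): [V]
  4. access V: HIT. Cache (LRU->MRU): [V]
  5. access E: MISS. Cache (LRU->MRU): [V E]
  6. access V: HIT. Cache (LRU->MRU): [E V]
  7. access Y: MISS. Cache (LRU->MRU): [E V Y]
  8. access Y: HIT. Cache (LRU->MRU): [E V Y]
  9. access E: HIT. Cache (LRU->MRU): [V Y E]
  10. access E: HIT. Cache (LRU->MRU): [V Y E]
  11. access E: HIT. Cache (LRU->MRU): [V Y E]
  12. access Y: HIT. Cache (LRU->MRU): [V E Y]
  13. access V: HIT. Cache (LRU->MRU): [E Y V]
  14. access Y: HIT. Cache (LRU->MRU): [E V Y]
  15. access E: HIT. Cache (LRU->MRU): [V Y E]
  16. access E: HIT. Cache (LRU->MRU): [V Y E]
  17. access Y: HIT. Cache (LRU->MRU): [V E Y]
  18. access Y: HIT. Cache (LRU->MRU): [V E Y]
  19. access E: HIT. Cache (LRU->MRU): [V Y E]
Total: 16 hits, 3 misses, 0 evictions

Hit rate = 16/19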